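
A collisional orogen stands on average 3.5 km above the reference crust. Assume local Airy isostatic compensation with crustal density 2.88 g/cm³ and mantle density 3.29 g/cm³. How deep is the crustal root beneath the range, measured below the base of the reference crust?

24.6 km

Equating mass per unit area of the two columns: the weight of the topography is balanced by the buoyancy of the root, ρ_c h = (ρ_m − ρ_c) r.
r = h · ρ_c / (ρ_m − ρ_c) = 3.5 km × 2.88 / (3.29 − 2.88) = 24.6 km.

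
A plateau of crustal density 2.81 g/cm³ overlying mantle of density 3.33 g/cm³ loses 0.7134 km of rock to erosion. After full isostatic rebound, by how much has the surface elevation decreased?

0.111 km

Rebound u = e ρ_c/ρ_m = 0.7134 km × 2.81/3.33 = 0.602 km.
Net surface drop = e − u = 0.7134 km − 0.602 km = e (ρ_m − ρ_c)/ρ_m = 0.111 km.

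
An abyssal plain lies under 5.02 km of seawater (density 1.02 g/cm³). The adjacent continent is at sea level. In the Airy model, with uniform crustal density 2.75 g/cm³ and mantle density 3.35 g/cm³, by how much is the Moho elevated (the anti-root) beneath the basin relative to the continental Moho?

14.5 km

By Archimedes' principle applied to the lithosphere: replacing crust with seawater at the top is compensated by replacing crust with mantle at the base: d (ρ_c − ρ_w) = a (ρ_m − ρ_c).
a = d (ρ_c − ρ_w)/(ρ_m − ρ_c) = 5.02 km × 1.73/0.6 = 14.5 km.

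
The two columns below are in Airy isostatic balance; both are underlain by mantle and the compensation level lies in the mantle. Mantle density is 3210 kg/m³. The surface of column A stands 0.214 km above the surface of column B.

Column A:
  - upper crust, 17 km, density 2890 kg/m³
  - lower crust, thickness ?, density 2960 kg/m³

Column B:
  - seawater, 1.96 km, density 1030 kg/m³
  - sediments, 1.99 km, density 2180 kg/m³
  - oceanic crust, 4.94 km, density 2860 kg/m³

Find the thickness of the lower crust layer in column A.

13.2 km

Take the compensation level at the base of the deeper column (depth z_c below the surface of column A) and equate Σ ρ_i t_i down to z_c; mantle fills any gap and the z_c terms cancel.
Column A: 17×2890 + x×2960 + (z_c − 17 − x)×3210
Column B: 0.214×0 + 1.96×1030 + 1.99×2180 + 4.94×2860 + (z_c − 0.214 − 8.89)×3210
The z_c×3210 term appears on both sides and cancels. Collect the known terms of each column as K = Σ(ρt)_known − 3210 × (depth of known layers): K_A = 49130 − 3210×17 = −5440; K_B = 20485.4 − 3210×(0.214 + 8.89) = −8738.44.
Balance: K_A − x×(3210 − 2960) = K_B, so x = (K_A − K_B)/(3210 − 2960) = 3298.44/250 = 13.2 km.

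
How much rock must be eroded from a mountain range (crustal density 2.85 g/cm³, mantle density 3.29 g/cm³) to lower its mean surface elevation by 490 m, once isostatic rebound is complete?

Net drop Δ = e − u = e − e ρ_c/ρ_m = e (ρ_m − ρ_c)/ρ_m.
e = Δ ρ_m/(ρ_m − ρ_c) = 490 m × 3.29/0.44 = 3660 m.

3660 m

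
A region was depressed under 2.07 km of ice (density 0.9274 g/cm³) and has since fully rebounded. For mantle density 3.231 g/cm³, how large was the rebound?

0.594 km

Removing the load lets mantle flow back in; uplift u satisfies ρ_ice t = ρ_m u.
u = t ρ_ice/ρ_m = 2.07 km × 0.9274/3.231 = 0.594 km.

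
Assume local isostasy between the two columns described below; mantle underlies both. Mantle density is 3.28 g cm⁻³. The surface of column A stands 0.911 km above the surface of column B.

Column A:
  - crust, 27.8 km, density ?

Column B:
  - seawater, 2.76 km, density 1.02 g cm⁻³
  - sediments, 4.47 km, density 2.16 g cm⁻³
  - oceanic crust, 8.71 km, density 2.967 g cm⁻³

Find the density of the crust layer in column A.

2.67 g cm⁻³

Take the compensation level at the base of the deeper column (depth z_c below the surface of column A) and equate Σ ρ_i t_i down to z_c; mantle fills any gap and the z_c terms cancel.
Column A: 27.8×ρ + (z_c − 27.8)×3.28
Column B: 0.911×0 + 2.76×1.02 + 4.47×2.16 + 8.71×2.967 + (z_c − 0.911 − 15.94)×3.28
The z_c×3.28 term appears on both sides and cancels. Collect the known terms of each column as K = Σ(ρt)_known − 3.28 × (depth of known layers): K_A = 0 − 3.28×27.8 = −91.184; K_B = 38.31297 − 3.28×(0.911 + 15.94) = −16.95831.
Balance: K_A + 27.8×ρ = K_B, so ρ = (K_B − K_A)/27.8 = 74.2257/27.8 = 2.67 g cm⁻³.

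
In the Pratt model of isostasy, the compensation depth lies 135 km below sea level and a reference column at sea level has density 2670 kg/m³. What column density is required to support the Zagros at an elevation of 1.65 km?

2640 kg/m³

Pratt balance: ρ_ref D = ρ (D + h).
ρ = ρ_ref D/(D + h) = 2670 × 135 km/(135 km + 1.65 km) = 2640 kg/m³.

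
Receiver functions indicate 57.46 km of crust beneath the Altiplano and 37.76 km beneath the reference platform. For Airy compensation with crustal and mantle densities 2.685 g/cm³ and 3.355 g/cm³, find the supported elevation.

Excess crust Δ = 57.46 km − 37.76 km = 19.7 km, split between elevation h and root r with h + r = Δ.
Airy balance ρ_c h = (ρ_m − ρ_c) r gives r = h ρ_c/(ρ_m − ρ_c), so h (1 + ρ_c/(ρ_m − ρ_c)) = Δ, i.e. h = Δ (ρ_m − ρ_c)/ρ_m.
h = 19.7 km × 0.67/3.355 = 3.93 km.

3.93 km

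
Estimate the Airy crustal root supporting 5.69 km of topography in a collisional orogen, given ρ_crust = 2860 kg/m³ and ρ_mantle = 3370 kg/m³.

For local isostatic compensation: the weight of the topography is balanced by the buoyancy of the root, ρ_c h = (ρ_m − ρ_c) r.
r = h · ρ_c / (ρ_m − ρ_c) = 5.69 km × 2860 / (3370 − 2860) = 31.9 km.

31.9 km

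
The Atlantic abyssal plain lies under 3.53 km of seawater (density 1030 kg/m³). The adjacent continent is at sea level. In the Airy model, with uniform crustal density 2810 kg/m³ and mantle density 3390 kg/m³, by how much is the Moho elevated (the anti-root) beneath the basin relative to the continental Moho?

Balancing pressure at the compensation depth: replacing crust with seawater at the top is compensated by replacing crust with mantle at the base: d (ρ_c − ρ_w) = a (ρ_m − ρ_c).
a = d (ρ_c − ρ_w)/(ρ_m − ρ_c) = 3.53 km × 1780/580 = 10.8 km.

10.8 km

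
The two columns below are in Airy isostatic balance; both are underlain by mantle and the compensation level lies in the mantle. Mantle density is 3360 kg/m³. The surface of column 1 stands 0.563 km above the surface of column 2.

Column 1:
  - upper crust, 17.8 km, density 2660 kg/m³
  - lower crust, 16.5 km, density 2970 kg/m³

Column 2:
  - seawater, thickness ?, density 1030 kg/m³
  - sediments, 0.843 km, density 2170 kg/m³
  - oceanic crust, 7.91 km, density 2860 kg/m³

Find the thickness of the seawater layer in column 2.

Take the compensation level at the base of the deeper column (depth z_c below the surface of column 1) and equate Σ ρ_i t_i down to z_c; mantle fills any gap and the z_c terms cancel.
Column 1: 17.8×2660 + 16.5×2970 + (z_c − 34.3)×3360
Column 2: 0.563×0 + x×1030 + 0.843×2170 + 7.91×2860 + (z_c − 0.563 − 8.753 − x)×3360
The z_c×3360 term appears on both sides and cancels. Collect the known terms of each column as K = Σ(ρt)_known − 3360 × (depth of known layers): K_1 = 96353 − 3360×34.3 = −18895; K_2 = 24451.91 − 3360×(0.563 + 8.753) = −6849.85.
Balance: K_1 = K_2 − x×(3360 − 1030), so x = (K_2 − K_1)/(3360 − 1030) = 12045.1/2330 = 5.17 km.

5.17 km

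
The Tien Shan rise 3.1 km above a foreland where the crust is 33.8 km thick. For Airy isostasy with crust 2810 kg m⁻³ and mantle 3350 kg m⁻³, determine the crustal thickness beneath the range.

Root depth r = h ρ_c / (ρ_m − ρ_c) = 3.1 km × 2810 / 540 = 16.13 km.
Total thickness = T + h + r = 33.8 km + 3.1 km + 16.13 km = 53 km.

53 km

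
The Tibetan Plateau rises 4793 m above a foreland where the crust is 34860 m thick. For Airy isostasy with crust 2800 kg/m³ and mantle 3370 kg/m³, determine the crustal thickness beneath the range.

Root depth r = h ρ_c / (ρ_m − ρ_c) = 4793 m × 2800 / 570 = 23540 m.
Total thickness = T + h + r = 34860 m + 4793 m + 23540 m = 63200 m.

63200 m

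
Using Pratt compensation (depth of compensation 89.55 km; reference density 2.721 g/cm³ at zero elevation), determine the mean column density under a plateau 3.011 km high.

2.63 g/cm³

Pratt balance: ρ_ref D = ρ (D + h).
ρ = ρ_ref D/(D + h) = 2.721 × 89.55 km/(89.55 km + 3.011 km) = 2.63 g/cm³.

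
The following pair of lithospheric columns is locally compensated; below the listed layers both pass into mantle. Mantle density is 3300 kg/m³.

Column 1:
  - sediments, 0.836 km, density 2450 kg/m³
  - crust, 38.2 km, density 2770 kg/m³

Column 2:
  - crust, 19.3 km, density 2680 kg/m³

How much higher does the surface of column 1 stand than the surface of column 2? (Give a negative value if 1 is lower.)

2.72 km

For any compensation level in the mantle, the mantle terms cancel and isostasy reduces to e = (Σt_1 − Σt_2) − (Σ(ρt)_1 − Σ(ρt)_2) / ρ_m.
Σt_1 = 39.036 km; Σt_2 = 19.3 km; Σ(ρt)_1 = 107862.2; Σ(ρt)_2 = 51724 (in km·kg/m³).
e = (39.036 − 19.3) − (107862.2 − 51724) / 3300 = 2.72 km.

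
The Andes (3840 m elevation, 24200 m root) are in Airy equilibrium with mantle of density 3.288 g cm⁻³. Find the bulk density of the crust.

2.84 g cm⁻³

ρ_c h = (ρ_m − ρ_c) r → ρ_c (h + r) = ρ_m r → ρ_c = ρ_m r / (h + r).
ρ_c = 3.288 × 24200 m / (3840 m + 24200 m) = 2.84 g cm⁻³.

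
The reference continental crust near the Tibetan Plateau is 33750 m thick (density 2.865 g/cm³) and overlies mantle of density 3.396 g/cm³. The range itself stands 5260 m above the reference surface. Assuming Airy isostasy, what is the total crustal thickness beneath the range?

67400 m

Root depth r = h ρ_c / (ρ_m − ρ_c) = 5260 m × 2.865 / 0.531 = 28380 m.
Total thickness = T + h + r = 33750 m + 5260 m + 28380 m = 67400 m.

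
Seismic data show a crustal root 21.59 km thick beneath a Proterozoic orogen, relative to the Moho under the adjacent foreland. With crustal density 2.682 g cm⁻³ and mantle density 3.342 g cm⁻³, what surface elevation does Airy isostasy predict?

In Airy isostatic equilibrium: ρ_c h = (ρ_m − ρ_c) r.
h = r (ρ_m − ρ_c) / ρ_c = 21.59 km × (3.342 − 2.682) / 2.682 = 5.31 km.

5.31 km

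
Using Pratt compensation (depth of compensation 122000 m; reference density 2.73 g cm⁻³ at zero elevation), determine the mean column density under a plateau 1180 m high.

Pratt balance: ρ_ref D = ρ (D + h).
ρ = ρ_ref D/(D + h) = 2.73 × 122000 m/(122000 m + 1180 m) = 2.7 g cm⁻³.

2.7 g cm⁻³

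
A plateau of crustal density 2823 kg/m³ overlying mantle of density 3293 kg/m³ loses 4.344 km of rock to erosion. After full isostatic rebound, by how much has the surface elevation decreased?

0.62 km

Rebound u = e ρ_c/ρ_m = 4.344 km × 2823/3293 = 3.724 km.
Net surface drop = e − u = 4.344 km − 3.724 km = e (ρ_m − ρ_c)/ρ_m = 0.62 km.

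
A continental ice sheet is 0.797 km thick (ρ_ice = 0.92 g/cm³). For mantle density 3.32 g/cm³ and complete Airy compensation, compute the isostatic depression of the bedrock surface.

For local isostatic compensation: the ice load ρ_ice t is balanced by mantle displaced below, ρ_m s.
s = t ρ_ice / ρ_m = 0.797 km × 0.92/3.32 = 0.221 km.

0.221 km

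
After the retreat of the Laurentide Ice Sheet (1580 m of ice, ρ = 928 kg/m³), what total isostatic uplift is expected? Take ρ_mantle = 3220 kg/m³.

Removing the load lets mantle flow back in; uplift u satisfies ρ_ice t = ρ_m u.
u = t ρ_ice/ρ_m = 1580 m × 928/3220 = 455 m.

455 m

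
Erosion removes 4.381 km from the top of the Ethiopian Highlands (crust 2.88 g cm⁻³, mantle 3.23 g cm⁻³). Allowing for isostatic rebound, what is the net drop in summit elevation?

0.475 km

Rebound u = e ρ_c/ρ_m = 4.381 km × 2.88/3.23 = 3.906 km.
Net surface drop = e − u = 4.381 km − 3.906 km = e (ρ_m − ρ_c)/ρ_m = 0.475 km.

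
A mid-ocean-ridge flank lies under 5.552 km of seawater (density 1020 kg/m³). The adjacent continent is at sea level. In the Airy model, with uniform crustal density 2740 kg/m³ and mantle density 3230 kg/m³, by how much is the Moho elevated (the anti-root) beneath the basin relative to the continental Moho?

19.5 km

Isostatic balance requires: replacing crust with seawater at the top is compensated by replacing crust with mantle at the base: d (ρ_c − ρ_w) = a (ρ_m − ρ_c).
a = d (ρ_c − ρ_w)/(ρ_m − ρ_c) = 5.552 km × 1720/490 = 19.5 km.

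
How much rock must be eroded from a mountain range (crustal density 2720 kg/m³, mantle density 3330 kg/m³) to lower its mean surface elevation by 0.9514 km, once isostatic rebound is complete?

5.19 km

Net drop Δ = e − u = e − e ρ_c/ρ_m = e (ρ_m − ρ_c)/ρ_m.
e = Δ ρ_m/(ρ_m − ρ_c) = 0.9514 km × 3330/610 = 5.19 km.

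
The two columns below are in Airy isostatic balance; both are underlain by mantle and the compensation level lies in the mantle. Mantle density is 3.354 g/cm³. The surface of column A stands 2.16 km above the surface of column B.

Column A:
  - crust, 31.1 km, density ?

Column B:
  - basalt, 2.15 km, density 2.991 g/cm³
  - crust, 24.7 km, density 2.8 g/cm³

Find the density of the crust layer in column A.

Take the compensation level at the base of the deeper column (depth z_c below the surface of column A) and equate Σ ρ_i t_i down to z_c; mantle fills any gap and the z_c terms cancel.
Column A: 31.1×ρ + (z_c − 31.1)×3.354
Column B: 2.16×0 + 2.15×2.991 + 24.7×2.8 + (z_c − 2.16 − 26.85)×3.354
The z_c×3.354 term appears on both sides and cancels. Collect the known terms of each column as K = Σ(ρt)_known − 3.354 × (depth of known layers): K_A = 0 − 3.354×31.1 = −104.3094; K_B = 75.59065 − 3.354×(2.16 + 26.85) = −21.70889.
Balance: K_A + 31.1×ρ = K_B, so ρ = (K_B − K_A)/31.1 = 82.6005/31.1 = 2.66 g/cm³.

2.66 g/cm³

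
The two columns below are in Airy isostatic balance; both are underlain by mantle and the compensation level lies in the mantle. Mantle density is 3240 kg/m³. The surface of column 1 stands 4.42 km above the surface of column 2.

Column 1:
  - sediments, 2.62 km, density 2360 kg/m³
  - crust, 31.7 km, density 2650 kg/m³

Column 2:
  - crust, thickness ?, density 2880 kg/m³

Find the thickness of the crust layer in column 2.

18.6 km

Take the compensation level at the base of the deeper column (depth z_c below the surface of column 1) and equate Σ ρ_i t_i down to z_c; mantle fills any gap and the z_c terms cancel.
Column 1: 2.62×2360 + 31.7×2650 + (z_c − 34.32)×3240
Column 2: 4.42×0 + x×2880 + (z_c − 4.42 − 0 − x)×3240
The z_c×3240 term appears on both sides and cancels. Collect the known terms of each column as K = Σ(ρt)_known − 3240 × (depth of known layers): K_1 = 90188.2 − 3240×34.32 = −21008.6; K_2 = 0 − 3240×(4.42 + 0) = −14320.8.
Balance: K_1 = K_2 − x×(3240 − 2880), so x = (K_2 − K_1)/(3240 − 2880) = 6687.8/360 = 18.6 km.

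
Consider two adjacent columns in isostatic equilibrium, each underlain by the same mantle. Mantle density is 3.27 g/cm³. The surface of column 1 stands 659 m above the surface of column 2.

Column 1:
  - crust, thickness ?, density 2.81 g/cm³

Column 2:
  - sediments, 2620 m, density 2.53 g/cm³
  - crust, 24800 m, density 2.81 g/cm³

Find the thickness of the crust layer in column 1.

Take the compensation level at the base of the deeper column (depth z_c below the surface of column 1) and equate Σ ρ_i t_i down to z_c; mantle fills any gap and the z_c terms cancel.
Column 1: x×2.81 + (z_c − 0 − x)×3.27
Column 2: 659×0 + 2620×2.53 + 24800×2.81 + (z_c − 659 − 27420)×3.27
The z_c×3.27 term appears on both sides and cancels. Collect the known terms of each column as K = Σ(ρt)_known − 3.27 × (depth of known layers): K_1 = 0 − 3.27×0 = 0; K_2 = 76316.6 − 3.27×(659 + 27420) = −15501.73.
Balance: K_1 − x×(3.27 − 2.81) = K_2, so x = (K_1 − K_2)/(3.27 − 2.81) = 15501.7/0.46 = 33700 m.

33700 m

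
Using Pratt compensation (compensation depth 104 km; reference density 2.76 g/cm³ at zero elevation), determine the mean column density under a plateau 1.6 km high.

2.72 g/cm³

Pratt balance: ρ_ref D = ρ (D + h).
ρ = ρ_ref D/(D + h) = 2.76 × 104 km/(104 km + 1.6 km) = 2.72 g/cm³.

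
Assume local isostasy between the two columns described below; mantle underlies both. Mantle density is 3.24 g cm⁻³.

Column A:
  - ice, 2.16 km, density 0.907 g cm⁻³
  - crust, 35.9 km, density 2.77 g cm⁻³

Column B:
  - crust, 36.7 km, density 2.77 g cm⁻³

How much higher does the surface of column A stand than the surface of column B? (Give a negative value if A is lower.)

1.44 km

For any compensation level in the mantle, the mantle terms cancel and isostasy reduces to e = (Σt_A − Σt_B) − (Σ(ρt)_A − Σ(ρt)_B) / ρ_m.
Σt_A = 38.06 km; Σt_B = 36.7 km; Σ(ρt)_A = 101.40212; Σ(ρt)_B = 101.659 (in km·g cm⁻³).
e = (38.06 − 36.7) − (101.40212 − 101.659) / 3.24 = 1.44 km.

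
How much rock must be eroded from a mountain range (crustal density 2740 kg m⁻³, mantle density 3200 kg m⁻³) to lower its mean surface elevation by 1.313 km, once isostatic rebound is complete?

Net drop Δ = e − u = e − e ρ_c/ρ_m = e (ρ_m − ρ_c)/ρ_m.
e = Δ ρ_m/(ρ_m − ρ_c) = 1.313 km × 3200/460 = 9.13 km.

9.13 km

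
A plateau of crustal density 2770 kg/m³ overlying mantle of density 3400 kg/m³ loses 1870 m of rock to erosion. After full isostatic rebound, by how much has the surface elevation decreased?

346 m

Rebound u = e ρ_c/ρ_m = 1870 m × 2770/3400 = 1524 m.
Net surface drop = e − u = 1870 m − 1524 m = e (ρ_m − ρ_c)/ρ_m = 346 m.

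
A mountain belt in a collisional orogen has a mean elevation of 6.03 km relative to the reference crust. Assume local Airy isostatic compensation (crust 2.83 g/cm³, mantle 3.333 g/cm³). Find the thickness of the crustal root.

33.9 km

In Airy isostatic equilibrium: the weight of the topography is balanced by the buoyancy of the root, ρ_c h = (ρ_m − ρ_c) r.
r = h · ρ_c / (ρ_m − ρ_c) = 6.03 km × 2.83 / (3.333 − 2.83) = 33.9 km.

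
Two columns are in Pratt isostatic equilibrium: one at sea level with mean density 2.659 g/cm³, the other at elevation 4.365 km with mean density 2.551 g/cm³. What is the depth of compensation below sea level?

103 km

ρ_ref D = ρ (D + h) → D (ρ_ref − ρ) = ρ h.
D = ρ h/(ρ_ref − ρ) = 2.551 × 4.365 km/(2.659 − 2.551) = 103 km.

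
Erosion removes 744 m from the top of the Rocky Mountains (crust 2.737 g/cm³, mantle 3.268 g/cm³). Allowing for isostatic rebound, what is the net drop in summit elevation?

Rebound u = e ρ_c/ρ_m = 744 m × 2.737/3.268 = 623.1 m.
Net surface drop = e − u = 744 m − 623.1 m = e (ρ_m − ρ_c)/ρ_m = 121 m.

121 m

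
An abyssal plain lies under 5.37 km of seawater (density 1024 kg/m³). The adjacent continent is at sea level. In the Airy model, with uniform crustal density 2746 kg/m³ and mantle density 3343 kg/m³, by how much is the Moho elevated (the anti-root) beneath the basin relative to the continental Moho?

For local isostatic compensation: replacing crust with seawater at the top is compensated by replacing crust with mantle at the base: d (ρ_c − ρ_w) = a (ρ_m − ρ_c).
a = d (ρ_c − ρ_w)/(ρ_m − ρ_c) = 5.37 km × 1722/597 = 15.5 km.

15.5 km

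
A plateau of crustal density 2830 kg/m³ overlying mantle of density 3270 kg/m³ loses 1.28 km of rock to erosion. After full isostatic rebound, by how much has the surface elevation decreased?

Rebound u = e ρ_c/ρ_m = 1.28 km × 2830/3270 = 1.108 km.
Net surface drop = e − u = 1.28 km − 1.108 km = e (ρ_m − ρ_c)/ρ_m = 0.172 km.

0.172 km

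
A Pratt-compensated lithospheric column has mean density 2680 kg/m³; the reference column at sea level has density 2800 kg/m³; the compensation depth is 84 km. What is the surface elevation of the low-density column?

ρ_ref D = ρ (D + h) → h = D (ρ_ref − ρ)/ρ.
h = 84 km × (2800 − 2680)/2680 = 3.76 km.

3.76 km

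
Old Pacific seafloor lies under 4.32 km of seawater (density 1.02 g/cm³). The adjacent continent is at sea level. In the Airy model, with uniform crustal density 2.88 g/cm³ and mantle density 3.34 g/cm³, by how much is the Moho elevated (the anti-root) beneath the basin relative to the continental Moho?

By Archimedes' principle applied to the lithosphere: replacing crust with seawater at the top is compensated by replacing crust with mantle at the base: d (ρ_c − ρ_w) = a (ρ_m − ρ_c).
a = d (ρ_c − ρ_w)/(ρ_m − ρ_c) = 4.32 km × 1.86/0.46 = 17.5 km.

17.5 km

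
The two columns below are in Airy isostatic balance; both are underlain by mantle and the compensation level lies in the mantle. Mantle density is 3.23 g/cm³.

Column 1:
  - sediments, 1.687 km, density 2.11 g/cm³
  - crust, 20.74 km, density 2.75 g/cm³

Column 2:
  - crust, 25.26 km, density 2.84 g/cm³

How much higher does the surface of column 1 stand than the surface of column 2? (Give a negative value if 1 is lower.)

For any compensation level in the mantle, the mantle terms cancel and isostasy reduces to e = (Σt_1 − Σt_2) − (Σ(ρt)_1 − Σ(ρt)_2) / ρ_m.
Σt_1 = 22.427 km; Σt_2 = 25.26 km; Σ(ρt)_1 = 60.59457; Σ(ρt)_2 = 71.7384 (in km·g/cm³).
e = (22.427 − 25.26) − (60.59457 − 71.7384) / 3.23 = 0.617 km.

0.617 km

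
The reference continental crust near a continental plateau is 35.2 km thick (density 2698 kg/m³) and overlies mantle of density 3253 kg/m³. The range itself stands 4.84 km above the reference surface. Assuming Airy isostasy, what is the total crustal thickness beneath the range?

63.6 km

Root depth r = h ρ_c / (ρ_m − ρ_c) = 4.84 km × 2698 / 555 = 23.53 km.
Total thickness = T + h + r = 35.2 km + 4.84 km + 23.53 km = 63.6 km.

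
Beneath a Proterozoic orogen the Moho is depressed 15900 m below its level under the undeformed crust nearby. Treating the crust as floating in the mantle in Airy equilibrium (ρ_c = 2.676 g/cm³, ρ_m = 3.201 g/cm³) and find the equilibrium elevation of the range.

3120 m

Equating mass per unit area of the two columns: ρ_c h = (ρ_m − ρ_c) r.
h = r (ρ_m − ρ_c) / ρ_c = 15900 m × (3.201 − 2.676) / 2.676 = 3120 m.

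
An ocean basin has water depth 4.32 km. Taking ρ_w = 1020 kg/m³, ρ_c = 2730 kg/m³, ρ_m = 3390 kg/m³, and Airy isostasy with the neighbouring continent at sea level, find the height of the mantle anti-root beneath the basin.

11.2 km

Balancing pressure at the compensation depth: replacing crust with seawater at the top is compensated by replacing crust with mantle at the base: d (ρ_c − ρ_w) = a (ρ_m − ρ_c).
a = d (ρ_c − ρ_w)/(ρ_m − ρ_c) = 4.32 km × 1710/660 = 11.2 km.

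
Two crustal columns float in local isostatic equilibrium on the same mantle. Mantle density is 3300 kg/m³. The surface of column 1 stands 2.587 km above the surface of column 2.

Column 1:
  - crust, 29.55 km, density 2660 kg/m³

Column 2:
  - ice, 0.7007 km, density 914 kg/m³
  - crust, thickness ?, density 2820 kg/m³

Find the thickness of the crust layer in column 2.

Take the compensation level at the base of the deeper column (depth z_c below the surface of column 1) and equate Σ ρ_i t_i down to z_c; mantle fills any gap and the z_c terms cancel.
Column 1: 29.55×2660 + (z_c − 29.55)×3300
Column 2: 2.587×0 + 0.7007×914 + x×2820 + (z_c − 2.587 − 0.7007 − x)×3300
The z_c×3300 term appears on both sides and cancels. Collect the known terms of each column as K = Σ(ρt)_known − 3300 × (depth of known layers): K_1 = 78603 − 3300×29.55 = −18912; K_2 = 640.4398 − 3300×(2.587 + 0.7007) = −10208.9702.
Balance: K_1 = K_2 − x×(3300 − 2820), so x = (K_2 − K_1)/(3300 − 2820) = 8703.03/480 = 18.1 km.

18.1 km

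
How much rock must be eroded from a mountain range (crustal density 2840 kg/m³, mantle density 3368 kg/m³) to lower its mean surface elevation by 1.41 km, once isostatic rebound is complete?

Net drop Δ = e − u = e − e ρ_c/ρ_m = e (ρ_m − ρ_c)/ρ_m.
e = Δ ρ_m/(ρ_m − ρ_c) = 1.41 km × 3368/528 = 8.99 km.

8.99 km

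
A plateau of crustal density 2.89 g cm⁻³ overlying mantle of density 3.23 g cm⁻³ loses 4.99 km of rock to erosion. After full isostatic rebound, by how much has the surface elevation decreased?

Rebound u = e ρ_c/ρ_m = 4.99 km × 2.89/3.23 = 4.465 km.
Net surface drop = e − u = 4.99 km − 4.465 km = e (ρ_m − ρ_c)/ρ_m = 0.525 km.

0.525 km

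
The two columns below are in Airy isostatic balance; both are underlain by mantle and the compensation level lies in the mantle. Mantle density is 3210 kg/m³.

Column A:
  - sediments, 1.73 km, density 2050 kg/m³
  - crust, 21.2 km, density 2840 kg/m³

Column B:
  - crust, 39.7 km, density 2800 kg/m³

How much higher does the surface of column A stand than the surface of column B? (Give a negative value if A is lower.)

−2 km

For any compensation level in the mantle, the mantle terms cancel and isostasy reduces to e = (Σt_A − Σt_B) − (Σ(ρt)_A − Σ(ρt)_B) / ρ_m.
Σt_A = 22.93 km; Σt_B = 39.7 km; Σ(ρt)_A = 63754.5; Σ(ρt)_B = 111160 (in km·kg/m³).
e = (22.93 − 39.7) − (63754.5 − 111160) / 3210 = −2 km.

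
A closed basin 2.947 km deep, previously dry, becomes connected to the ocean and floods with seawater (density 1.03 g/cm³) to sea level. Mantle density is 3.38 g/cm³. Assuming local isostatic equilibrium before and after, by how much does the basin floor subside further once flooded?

After flooding the water column is d + s deep. Its weight must equal the weight of mantle displaced by the extra subsidence s: (d + s) ρ_w = s ρ_m.
s = d ρ_w / (ρ_m − ρ_w) = 2.947 km × 1.03/(3.38 − 1.03) = 1.29 km.

1.29 km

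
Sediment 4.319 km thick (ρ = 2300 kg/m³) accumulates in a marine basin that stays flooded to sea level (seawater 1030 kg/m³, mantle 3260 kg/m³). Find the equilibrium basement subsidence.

Submarine loading: the sediment displaces seawater, and the subsidence is in turn flooded, so s (ρ_m − ρ_w) = t (ρ_sed − ρ_w).
s = 4.319 km × (2300 − 1030) / (3260 − 1030) = 2.46 km.

2.46 km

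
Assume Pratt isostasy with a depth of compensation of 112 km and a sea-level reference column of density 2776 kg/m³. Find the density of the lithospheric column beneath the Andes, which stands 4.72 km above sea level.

Pratt balance: ρ_ref D = ρ (D + h).
ρ = ρ_ref D/(D + h) = 2776 × 112 km/(112 km + 4.72 km) = 2660 kg/m³.

2660 kg/m³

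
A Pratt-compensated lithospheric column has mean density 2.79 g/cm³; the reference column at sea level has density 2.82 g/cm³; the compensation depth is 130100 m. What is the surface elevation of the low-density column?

ρ_ref D = ρ (D + h) → h = D (ρ_ref − ρ)/ρ.
h = 130100 m × (2.82 − 2.79)/2.79 = 1400 m.

1400 m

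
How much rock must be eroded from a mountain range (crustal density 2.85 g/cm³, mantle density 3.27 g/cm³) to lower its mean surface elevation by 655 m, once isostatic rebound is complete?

5100 m

Net drop Δ = e − u = e − e ρ_c/ρ_m = e (ρ_m − ρ_c)/ρ_m.
e = Δ ρ_m/(ρ_m − ρ_c) = 655 m × 3.27/0.42 = 5100 m.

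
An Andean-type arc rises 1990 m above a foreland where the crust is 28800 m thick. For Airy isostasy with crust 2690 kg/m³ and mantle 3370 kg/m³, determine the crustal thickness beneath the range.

Root depth r = h ρ_c / (ρ_m − ρ_c) = 1990 m × 2690 / 680 = 7872 m.
Total thickness = T + h + r = 28800 m + 1990 m + 7872 m = 38700 m.

38700 m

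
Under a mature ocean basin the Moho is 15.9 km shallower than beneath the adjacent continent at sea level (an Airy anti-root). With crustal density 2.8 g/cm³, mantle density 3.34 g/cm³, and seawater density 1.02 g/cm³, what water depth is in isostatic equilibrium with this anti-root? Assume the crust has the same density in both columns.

4.82 km

Replacing a thickness d of crust by seawater at the top must be balanced by replacing crust with mantle at the base: d (ρ_c − ρ_w) = a (ρ_m − ρ_c).
d = a (ρ_m − ρ_c)/(ρ_c − ρ_w) = 15.9 km × 0.54/1.78 = 4.82 km.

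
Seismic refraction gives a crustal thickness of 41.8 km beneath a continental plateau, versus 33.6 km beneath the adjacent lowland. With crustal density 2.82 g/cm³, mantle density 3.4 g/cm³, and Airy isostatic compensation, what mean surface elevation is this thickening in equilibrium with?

1.4 km

Excess crust Δ = 41.8 km − 33.6 km = 8.2 km, split between elevation h and root r with h + r = Δ.
Airy balance ρ_c h = (ρ_m − ρ_c) r gives r = h ρ_c/(ρ_m − ρ_c), so h (1 + ρ_c/(ρ_m − ρ_c)) = Δ, i.e. h = Δ (ρ_m − ρ_c)/ρ_m.
h = 8.2 km × 0.58/3.4 = 1.4 km.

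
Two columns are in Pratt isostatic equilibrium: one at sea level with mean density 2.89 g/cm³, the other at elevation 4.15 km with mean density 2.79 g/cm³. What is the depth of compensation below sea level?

116 km

ρ_ref D = ρ (D + h) → D (ρ_ref − ρ) = ρ h.
D = ρ h/(ρ_ref − ρ) = 2.79 × 4.15 km/(2.89 − 2.79) = 116 km.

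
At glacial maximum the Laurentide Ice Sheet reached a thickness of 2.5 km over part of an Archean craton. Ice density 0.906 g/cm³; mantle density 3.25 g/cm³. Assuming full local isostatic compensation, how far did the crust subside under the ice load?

By Archimedes' principle applied to the lithosphere: the ice load ρ_ice t is balanced by mantle displaced below, ρ_m s.
s = t ρ_ice / ρ_m = 2.5 km × 0.906/3.25 = 0.697 km.

0.697 km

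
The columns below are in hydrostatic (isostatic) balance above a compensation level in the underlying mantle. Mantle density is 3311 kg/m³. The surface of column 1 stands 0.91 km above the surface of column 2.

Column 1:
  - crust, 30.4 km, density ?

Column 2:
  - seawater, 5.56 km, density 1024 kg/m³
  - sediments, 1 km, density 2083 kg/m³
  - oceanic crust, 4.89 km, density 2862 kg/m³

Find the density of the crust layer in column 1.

Take the compensation level at the base of the deeper column (depth z_c below the surface of column 1) and equate Σ ρ_i t_i down to z_c; mantle fills any gap and the z_c terms cancel.
Column 1: 30.4×ρ + (z_c − 30.4)×3311
Column 2: 0.91×0 + 5.56×1024 + 1×2083 + 4.89×2862 + (z_c − 0.91 − 11.45)×3311
The z_c×3311 term appears on both sides and cancels. Collect the known terms of each column as K = Σ(ρt)_known − 3311 × (depth of known layers): K_1 = 0 − 3311×30.4 = −100654.4; K_2 = 21771.62 − 3311×(0.91 + 11.45) = −19152.34.
Balance: K_1 + 30.4×ρ = K_2, so ρ = (K_2 − K_1)/30.4 = 81502.1/30.4 = 2680 kg/m³.

2680 kg/m³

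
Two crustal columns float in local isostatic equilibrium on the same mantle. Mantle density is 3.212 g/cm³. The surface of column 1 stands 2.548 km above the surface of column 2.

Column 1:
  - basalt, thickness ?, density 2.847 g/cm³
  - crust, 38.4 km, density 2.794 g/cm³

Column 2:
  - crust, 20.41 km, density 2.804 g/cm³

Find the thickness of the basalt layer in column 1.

1.26 km

Take the compensation level at the base of the deeper column (depth z_c below the surface of column 1) and equate Σ ρ_i t_i down to z_c; mantle fills any gap and the z_c terms cancel.
Column 1: x×2.847 + 38.4×2.794 + (z_c − 38.4 − x)×3.212
Column 2: 2.548×0 + 20.41×2.804 + (z_c − 2.548 − 20.41)×3.212
The z_c×3.212 term appears on both sides and cancels. Collect the known terms of each column as K = Σ(ρt)_known − 3.212 × (depth of known layers): K_1 = 107.2896 − 3.212×38.4 = −16.0512; K_2 = 57.22964 − 3.212×(2.548 + 20.41) = −16.511456.
Balance: K_1 − x×(3.212 − 2.847) = K_2, so x = (K_1 − K_2)/(3.212 − 2.847) = 0.460256/0.365 = 1.26 km.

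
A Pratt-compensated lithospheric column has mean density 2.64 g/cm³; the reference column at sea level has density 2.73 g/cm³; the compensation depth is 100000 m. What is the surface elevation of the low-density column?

ρ_ref D = ρ (D + h) → h = D (ρ_ref − ρ)/ρ.
h = 100000 m × (2.73 − 2.64)/2.64 = 3410 m.

3410 m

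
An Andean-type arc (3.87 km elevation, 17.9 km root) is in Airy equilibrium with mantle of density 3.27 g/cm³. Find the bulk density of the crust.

ρ_c h = (ρ_m − ρ_c) r → ρ_c (h + r) = ρ_m r → ρ_c = ρ_m r / (h + r).
ρ_c = 3.27 × 17.9 km / (3.87 km + 17.9 km) = 2.69 g/cm³.

2.69 g/cm³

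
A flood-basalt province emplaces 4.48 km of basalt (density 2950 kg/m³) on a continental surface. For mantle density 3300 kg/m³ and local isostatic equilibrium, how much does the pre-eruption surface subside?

4 km

Subaerial loading: s = t ρ_load / ρ_m.
s = 4.48 km × 2950/3300 = 4 km.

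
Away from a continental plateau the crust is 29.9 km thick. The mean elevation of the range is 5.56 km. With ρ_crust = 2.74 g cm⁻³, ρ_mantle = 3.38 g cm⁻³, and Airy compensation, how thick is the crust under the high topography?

59.3 km

Root depth r = h ρ_c / (ρ_m − ρ_c) = 5.56 km × 2.74 / 0.64 = 23.8 km.
Total thickness = T + h + r = 29.9 km + 5.56 km + 23.8 km = 59.3 km.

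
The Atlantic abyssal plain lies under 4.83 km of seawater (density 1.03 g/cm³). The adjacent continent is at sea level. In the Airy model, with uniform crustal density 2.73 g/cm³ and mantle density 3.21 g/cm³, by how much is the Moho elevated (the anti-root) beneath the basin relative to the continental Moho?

17.1 km

Balancing pressure at the compensation depth: replacing crust with seawater at the top is compensated by replacing crust with mantle at the base: d (ρ_c − ρ_w) = a (ρ_m − ρ_c).
a = d (ρ_c − ρ_w)/(ρ_m − ρ_c) = 4.83 km × 1.7/0.48 = 17.1 km.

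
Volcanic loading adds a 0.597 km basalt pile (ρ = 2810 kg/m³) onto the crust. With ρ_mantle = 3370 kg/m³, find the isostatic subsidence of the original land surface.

Subaerial loading: s = t ρ_load / ρ_m.
s = 0.597 km × 2810/3370 = 0.498 km.

0.498 km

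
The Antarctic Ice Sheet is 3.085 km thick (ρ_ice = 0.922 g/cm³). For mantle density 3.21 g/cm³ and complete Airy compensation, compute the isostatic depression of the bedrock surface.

0.886 km

In Airy isostatic equilibrium: the ice load ρ_ice t is balanced by mantle displaced below, ρ_m s.
s = t ρ_ice / ρ_m = 3.085 km × 0.922/3.21 = 0.886 km.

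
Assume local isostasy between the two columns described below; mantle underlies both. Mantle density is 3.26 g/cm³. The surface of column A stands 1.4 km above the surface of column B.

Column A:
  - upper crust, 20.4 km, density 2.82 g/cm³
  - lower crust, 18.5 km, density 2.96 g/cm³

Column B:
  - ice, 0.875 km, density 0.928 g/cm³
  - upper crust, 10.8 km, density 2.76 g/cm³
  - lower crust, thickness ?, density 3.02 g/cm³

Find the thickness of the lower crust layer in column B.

10.5 km

Take the compensation level at the base of the deeper column (depth z_c below the surface of column A) and equate Σ ρ_i t_i down to z_c; mantle fills any gap and the z_c terms cancel.
Column A: 20.4×2.82 + 18.5×2.96 + (z_c − 38.9)×3.26
Column B: 1.4×0 + 0.875×0.928 + 10.8×2.76 + x×3.02 + (z_c − 1.4 − 11.675 − x)×3.26
The z_c×3.26 term appears on both sides and cancels. Collect the known terms of each column as K = Σ(ρt)_known − 3.26 × (depth of known layers): K_A = 112.288 − 3.26×38.9 = −14.526; K_B = 30.62 − 3.26×(1.4 + 11.675) = −12.0045.
Balance: K_A = K_B − x×(3.26 − 3.02), so x = (K_B − K_A)/(3.26 − 3.02) = 2.5215/0.24 = 10.5 km.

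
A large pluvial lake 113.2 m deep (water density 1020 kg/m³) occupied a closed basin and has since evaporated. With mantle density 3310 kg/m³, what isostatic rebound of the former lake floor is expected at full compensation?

u = d ρ_w/ρ_m = 113.2 m × 1020/3310 = 34.9 m.

34.9 m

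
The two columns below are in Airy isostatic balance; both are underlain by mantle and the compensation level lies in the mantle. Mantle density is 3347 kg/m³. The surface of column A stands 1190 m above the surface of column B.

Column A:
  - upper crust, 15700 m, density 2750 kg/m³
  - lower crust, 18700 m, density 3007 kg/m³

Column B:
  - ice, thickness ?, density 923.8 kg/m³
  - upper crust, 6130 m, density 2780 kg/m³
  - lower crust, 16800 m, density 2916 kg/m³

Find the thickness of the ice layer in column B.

426 m

Take the compensation level at the base of the deeper column (depth z_c below the surface of column A) and equate Σ ρ_i t_i down to z_c; mantle fills any gap and the z_c terms cancel.
Column A: 15700×2750 + 18700×3007 + (z_c − 34400)×3347
Column B: 1190×0 + x×923.8 + 6130×2780 + 16800×2916 + (z_c − 1190 − 22930 − x)×3347
The z_c×3347 term appears on both sides and cancels. Collect the known terms of each column as K = Σ(ρt)_known − 3347 × (depth of known layers): K_A = 99405900 − 3347×34400 = −15730900; K_B = 66030200 − 3347×(1190 + 22930) = −14699440.
Balance: K_A = K_B − x×(3347 − 923.8), so x = (K_B − K_A)/(3347 − 923.8) = 1031460/2423.2 = 426 m.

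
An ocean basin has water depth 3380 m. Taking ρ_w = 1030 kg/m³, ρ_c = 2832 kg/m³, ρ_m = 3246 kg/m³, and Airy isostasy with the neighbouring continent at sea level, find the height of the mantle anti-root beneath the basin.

In Airy isostatic equilibrium: replacing crust with seawater at the top is compensated by replacing crust with mantle at the base: d (ρ_c − ρ_w) = a (ρ_m − ρ_c).
a = d (ρ_c − ρ_w)/(ρ_m − ρ_c) = 3380 m × 1802/414 = 14700 m.

14700 m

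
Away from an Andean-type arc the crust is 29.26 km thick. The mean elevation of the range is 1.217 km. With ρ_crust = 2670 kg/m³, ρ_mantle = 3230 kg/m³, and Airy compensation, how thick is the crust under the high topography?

36.3 km

Root depth r = h ρ_c / (ρ_m − ρ_c) = 1.217 km × 2670 / 560 = 5.802 km.
Total thickness = T + h + r = 29.26 km + 1.217 km + 5.802 km = 36.3 km.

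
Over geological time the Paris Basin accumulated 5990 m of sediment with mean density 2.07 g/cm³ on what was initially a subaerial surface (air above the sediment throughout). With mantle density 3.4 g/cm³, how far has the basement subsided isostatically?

3650 m

Subaerial load: s = t ρ_sed / ρ_m = 5990 m × 2.07/3.4 = 3650 m.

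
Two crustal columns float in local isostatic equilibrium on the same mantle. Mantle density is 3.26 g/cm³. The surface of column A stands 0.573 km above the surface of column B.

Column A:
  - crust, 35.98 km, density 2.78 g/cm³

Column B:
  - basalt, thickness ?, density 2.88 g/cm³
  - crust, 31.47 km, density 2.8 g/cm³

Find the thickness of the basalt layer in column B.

Take the compensation level at the base of the deeper column (depth z_c below the surface of column A) and equate Σ ρ_i t_i down to z_c; mantle fills any gap and the z_c terms cancel.
Column A: 35.98×2.78 + (z_c − 35.98)×3.26
Column B: 0.573×0 + x×2.88 + 31.47×2.8 + (z_c − 0.573 − 31.47 − x)×3.26
The z_c×3.26 term appears on both sides and cancels. Collect the known terms of each column as K = Σ(ρt)_known − 3.26 × (depth of known layers): K_A = 100.0244 − 3.26×35.98 = −17.2704; K_B = 88.116 − 3.26×(0.573 + 31.47) = −16.34418.
Balance: K_A = K_B − x×(3.26 − 2.88), so x = (K_B − K_A)/(3.26 − 2.88) = 0.92622/0.38 = 2.44 km.

2.44 km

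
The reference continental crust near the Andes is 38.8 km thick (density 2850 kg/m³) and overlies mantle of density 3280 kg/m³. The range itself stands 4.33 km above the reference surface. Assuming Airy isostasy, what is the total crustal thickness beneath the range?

Root depth r = h ρ_c / (ρ_m − ρ_c) = 4.33 km × 2850 / 430 = 28.7 km.
Total thickness = T + h + r = 38.8 km + 4.33 km + 28.7 km = 71.8 km.

71.8 km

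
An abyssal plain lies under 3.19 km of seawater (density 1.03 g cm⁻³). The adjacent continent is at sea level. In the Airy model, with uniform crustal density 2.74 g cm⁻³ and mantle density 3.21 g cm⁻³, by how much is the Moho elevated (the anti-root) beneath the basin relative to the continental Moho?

11.6 km

Balancing pressure at the compensation depth: replacing crust with seawater at the top is compensated by replacing crust with mantle at the base: d (ρ_c − ρ_w) = a (ρ_m − ρ_c).
a = d (ρ_c − ρ_w)/(ρ_m − ρ_c) = 3.19 km × 1.71/0.47 = 11.6 km.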